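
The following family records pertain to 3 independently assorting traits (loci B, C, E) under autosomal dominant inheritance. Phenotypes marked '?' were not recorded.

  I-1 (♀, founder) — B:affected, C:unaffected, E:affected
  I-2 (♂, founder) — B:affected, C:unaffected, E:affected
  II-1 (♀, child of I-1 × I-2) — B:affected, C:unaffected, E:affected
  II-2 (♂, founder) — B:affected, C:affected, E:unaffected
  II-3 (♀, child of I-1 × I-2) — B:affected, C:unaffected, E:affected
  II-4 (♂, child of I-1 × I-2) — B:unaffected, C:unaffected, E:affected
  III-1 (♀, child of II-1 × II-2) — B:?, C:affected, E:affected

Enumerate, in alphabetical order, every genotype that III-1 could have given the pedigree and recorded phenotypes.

B/I-1 aff ·: Bb
B/I-2 aff ·: Bb
B/II-1 aff I-1×I-2: Bb|BB
B/II-2 aff ·: Bb|BB
B/II-3 aff I-1×I-2: Bb|BB
B/II-4 un I-1×I-2: bb
B/III-1 ? II-1×II-2: bb|Bb|BB
⇒ B over [I-1,I-2,II-1,II-2,II-3,II-4,III-1]: 16 consistent
C/I-1 un ·: cc
C/I-2 un ·: cc
C/II-1 un I-1×I-2: cc
C/II-2 aff ·: Cc|CC
C/II-3 un I-1×I-2: cc
C/II-4 un I-1×I-2: cc
C/III-1 aff II-1×II-2: Cc
⇒ C over [I-1,I-2,II-1,II-2,II-3,II-4,III-1]: 2 consistent
E/I-1 aff ·: Ee|EE
E/I-2 aff ·: Ee|EE
E/II-1 aff I-1×I-2: Ee|EE
E/II-2 un ·: ee
E/II-3 aff I-1×I-2: Ee|EE
E/II-4 aff I-1×I-2: Ee|EE
E/III-1 aff II-1×II-2: Ee
⇒ E over [I-1,I-2,II-1,II-2,II-3,II-4,III-1]: 25 consistent

III-1 ∈ {BB Cc Ee, Bb Cc Ee, bb Cc Ee}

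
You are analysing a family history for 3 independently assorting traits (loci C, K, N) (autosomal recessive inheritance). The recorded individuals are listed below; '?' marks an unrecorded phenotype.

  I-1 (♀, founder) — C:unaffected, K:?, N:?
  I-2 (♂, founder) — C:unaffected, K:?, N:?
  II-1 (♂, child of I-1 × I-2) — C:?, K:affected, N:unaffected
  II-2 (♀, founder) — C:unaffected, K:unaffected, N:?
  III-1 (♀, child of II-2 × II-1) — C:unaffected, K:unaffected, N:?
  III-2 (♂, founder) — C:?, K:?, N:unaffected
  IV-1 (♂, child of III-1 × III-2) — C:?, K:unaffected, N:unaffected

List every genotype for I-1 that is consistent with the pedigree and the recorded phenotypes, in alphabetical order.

I-1 ∈ {CC Kk NN, CC Kk Nn, CC Kk nn, CC kk NN, CC kk Nn, CC kk nn, Cc Kk NN, Cc Kk Nn, Cc Kk nn, Cc kk NN, Cc kk Nn, Cc kk nn}

C/I-1 un ·: CC|Cc
C/I-2 un ·: CC|Cc
C/II-1 ? I-1×I-2: CC|Cc|cc
C/II-2 un ·: CC|Cc
C/III-1 un II-2×II-1: CC|Cc
C/III-2 ? ·: CC|Cc|cc
C/IV-1 ? III-1×III-2: CC|Cc|cc
⇒ C over [I-1,I-2,II-1,II-2,III-1,III-2,IV-1]: 140 consistent
K/I-1 ? ·: Kk|kk
K/I-2 ? ·: Kk|kk
K/II-1 aff I-1×I-2: kk
K/II-2 un ·: KK|Kk
K/III-1 un II-2×II-1: Kk
K/III-2 ? ·: KK|Kk|kk
K/IV-1 un III-1×III-2: KK|Kk
⇒ K over [I-1,I-2,II-1,II-2,III-1,III-2,IV-1]: 40 consistent
N/I-1 ? ·: NN|Nn|nn
N/I-2 ? ·: NN|Nn|nn
N/II-1 un I-1×I-2: NN|Nn
N/II-2 ? ·: NN|Nn|nn
N/III-1 ? II-2×II-1: NN|Nn|nn
N/III-2 un ·: NN|Nn
N/IV-1 un III-1×III-2: NN|Nn
⇒ N over [I-1,I-2,II-1,II-2,III-1,III-2,IV-1]: 210 consistent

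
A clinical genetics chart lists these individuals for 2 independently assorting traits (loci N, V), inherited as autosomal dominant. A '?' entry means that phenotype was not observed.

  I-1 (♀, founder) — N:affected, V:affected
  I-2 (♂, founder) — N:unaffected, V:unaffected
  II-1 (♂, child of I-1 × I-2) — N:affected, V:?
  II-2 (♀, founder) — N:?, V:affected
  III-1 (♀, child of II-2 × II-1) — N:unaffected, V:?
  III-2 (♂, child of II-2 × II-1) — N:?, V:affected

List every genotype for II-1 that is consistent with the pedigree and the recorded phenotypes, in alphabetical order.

N/I-1 aff ·: Nn|NN
N/I-2 un ·: nn
N/II-1 aff I-1×I-2: Nn
N/II-2 ? ·: nn|Nn
N/III-1 un II-2×II-1: nn
N/III-2 ? II-2×II-1: nn|Nn|NN
⇒ N over [I-1,I-2,II-1,II-2,III-1,III-2]: 10 consistent
V/I-1 aff ·: Vv|VV
V/I-2 un ·: vv
V/II-1 ? I-1×I-2: vv|Vv
V/II-2 aff ·: Vv|VV
V/III-1 ? II-2×II-1: vv|Vv|VV
V/III-2 aff II-2×II-1: Vv|VV
⇒ V over [I-1,I-2,II-1,II-2,III-1,III-2]: 23 consistent

II-1 ∈ {Nn Vv, Nn vv}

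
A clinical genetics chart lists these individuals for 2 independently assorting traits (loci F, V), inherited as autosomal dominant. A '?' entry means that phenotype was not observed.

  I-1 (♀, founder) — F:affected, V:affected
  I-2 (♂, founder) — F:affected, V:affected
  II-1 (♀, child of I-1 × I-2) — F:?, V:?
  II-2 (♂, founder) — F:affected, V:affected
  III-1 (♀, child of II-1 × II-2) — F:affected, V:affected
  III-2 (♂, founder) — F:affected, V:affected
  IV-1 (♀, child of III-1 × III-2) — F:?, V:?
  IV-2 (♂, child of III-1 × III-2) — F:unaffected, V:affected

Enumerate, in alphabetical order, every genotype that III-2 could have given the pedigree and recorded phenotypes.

F/I-1 aff ·: Ff|FF
F/I-2 aff ·: Ff|FF
F/II-1 ? I-1×I-2: ff|Ff|FF
F/II-2 aff ·: Ff|FF
F/III-1 aff II-1×II-2: Ff
F/III-2 aff ·: Ff
F/IV-1 ? III-1×III-2: ff|Ff|FF
F/IV-2 un III-1×III-2: ff
⇒ F over [I-1,I-2,II-1,II-2,III-1,III-2,IV-1,IV-2]: 36 consistent
V/I-1 aff ·: Vv|VV
V/I-2 aff ·: Vv|VV
V/II-1 ? I-1×I-2: vv|Vv|VV
V/II-2 aff ·: Vv|VV
V/III-1 aff II-1×II-2: Vv|VV
V/III-2 aff ·: Vv|VV
V/IV-1 ? III-1×III-2: vv|Vv|VV
V/IV-2 aff III-1×III-2: Vv|VV
⇒ V over [I-1,I-2,II-1,II-2,III-1,III-2,IV-1,IV-2]: 190 consistent

III-2 ∈ {Ff VV, Ff Vv}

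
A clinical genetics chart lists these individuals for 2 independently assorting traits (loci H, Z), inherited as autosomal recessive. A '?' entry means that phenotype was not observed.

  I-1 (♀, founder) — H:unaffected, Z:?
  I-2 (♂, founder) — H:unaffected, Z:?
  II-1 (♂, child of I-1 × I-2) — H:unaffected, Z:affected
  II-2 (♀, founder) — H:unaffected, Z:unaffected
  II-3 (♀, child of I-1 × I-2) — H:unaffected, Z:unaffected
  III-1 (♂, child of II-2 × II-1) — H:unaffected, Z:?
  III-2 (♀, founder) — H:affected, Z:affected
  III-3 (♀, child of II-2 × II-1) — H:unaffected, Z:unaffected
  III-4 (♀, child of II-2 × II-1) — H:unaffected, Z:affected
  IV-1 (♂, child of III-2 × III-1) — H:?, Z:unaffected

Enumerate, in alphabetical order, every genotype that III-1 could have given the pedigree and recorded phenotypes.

H/I-1 un ·: HH|Hh
H/I-2 un ·: HH|Hh
H/II-1 un I-1×I-2: HH|Hh
H/II-2 un ·: HH|Hh
H/II-3 un I-1×I-2: HH|Hh
H/III-1 un II-2×II-1: HH|Hh
H/III-2 aff ·: hh
H/III-3 un II-2×II-1: HH|Hh
H/III-4 un II-2×II-1: HH|Hh
H/IV-1 ? III-2×III-1: Hh|hh
⇒ H over [I-1,I-2,II-1,II-2,II-3,III-1,III-2,III-3,III-4,IV-1]: 235 consistent
Z/I-1 ? ·: Zz|zz
Z/I-2 ? ·: Zz|zz
Z/II-1 aff I-1×I-2: zz
Z/II-2 un ·: Zz
Z/II-3 un I-1×I-2: ZZ|Zz
Z/III-1 ? II-2×II-1: Zz
Z/III-2 aff ·: zz
Z/III-3 un II-2×II-1: Zz
Z/III-4 aff II-2×II-1: zz
Z/IV-1 un III-2×III-1: Zz
⇒ Z over [I-1,I-2,II-1,II-2,II-3,III-1,III-2,III-3,III-4,IV-1]: 4 consistent

III-1 ∈ {HH Zz, Hh Zz}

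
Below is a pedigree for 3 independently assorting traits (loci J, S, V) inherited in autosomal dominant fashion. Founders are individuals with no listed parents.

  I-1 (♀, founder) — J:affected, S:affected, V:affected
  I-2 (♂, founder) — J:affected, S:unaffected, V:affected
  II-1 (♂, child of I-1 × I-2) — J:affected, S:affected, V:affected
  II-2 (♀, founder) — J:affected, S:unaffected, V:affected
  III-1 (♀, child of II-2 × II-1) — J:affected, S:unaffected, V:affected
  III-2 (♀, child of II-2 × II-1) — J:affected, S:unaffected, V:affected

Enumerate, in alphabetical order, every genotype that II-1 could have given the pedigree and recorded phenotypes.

II-1 ∈ {JJ Ss VV, JJ Ss Vv, Jj Ss VV, Jj Ss Vv}

J/I-1 aff ·: Jj|JJ
J/I-2 aff ·: Jj|JJ
J/II-1 aff I-1×I-2: Jj|JJ
J/II-2 aff ·: Jj|JJ
J/III-1 aff II-2×II-1: Jj|JJ
J/III-2 aff II-2×II-1: Jj|JJ
⇒ J over [I-1,I-2,II-1,II-2,III-1,III-2]: 44 consistent
S/I-1 aff ·: Ss|SS
S/I-2 un ·: ss
S/II-1 aff I-1×I-2: Ss
S/II-2 un ·: ss
S/III-1 un II-2×II-1: ss
S/III-2 un II-2×II-1: ss
⇒ S over [I-1,I-2,II-1,II-2,III-1,III-2]: 2 consistent
V/I-1 aff ·: Vv|VV
V/I-2 aff ·: Vv|VV
V/II-1 aff I-1×I-2: Vv|VV
V/II-2 aff ·: Vv|VV
V/III-1 aff II-2×II-1: Vv|VV
V/III-2 aff II-2×II-1: Vv|VV
⇒ V over [I-1,I-2,II-1,II-2,III-1,III-2]: 44 consistent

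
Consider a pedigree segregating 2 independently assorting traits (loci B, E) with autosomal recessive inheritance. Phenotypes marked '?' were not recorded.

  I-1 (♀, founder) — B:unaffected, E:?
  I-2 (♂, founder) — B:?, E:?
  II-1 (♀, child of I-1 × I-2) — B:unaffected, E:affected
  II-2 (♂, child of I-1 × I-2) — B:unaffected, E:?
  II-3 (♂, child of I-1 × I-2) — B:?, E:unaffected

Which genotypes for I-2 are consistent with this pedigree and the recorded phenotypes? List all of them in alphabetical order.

I-2 ∈ {BB Ee, BB ee, Bb Ee, Bb ee, bb Ee, bb ee}

B/I-1 un ·: BB|Bb
B/I-2 ? ·: BB|Bb|bb
B/II-1 un I-1×I-2: BB|Bb
B/II-2 un I-1×I-2: BB|Bb
B/II-3 ? I-1×I-2: BB|Bb|bb
⇒ B over [I-1,I-2,II-1,II-2,II-3]: 32 consistent
E/I-1 ? ·: Ee|ee
E/I-2 ? ·: Ee|ee
E/II-1 aff I-1×I-2: ee
E/II-2 ? I-1×I-2: EE|Ee|ee
E/II-3 un I-1×I-2: EE|Ee
⇒ E over [I-1,I-2,II-1,II-2,II-3]: 10 consistent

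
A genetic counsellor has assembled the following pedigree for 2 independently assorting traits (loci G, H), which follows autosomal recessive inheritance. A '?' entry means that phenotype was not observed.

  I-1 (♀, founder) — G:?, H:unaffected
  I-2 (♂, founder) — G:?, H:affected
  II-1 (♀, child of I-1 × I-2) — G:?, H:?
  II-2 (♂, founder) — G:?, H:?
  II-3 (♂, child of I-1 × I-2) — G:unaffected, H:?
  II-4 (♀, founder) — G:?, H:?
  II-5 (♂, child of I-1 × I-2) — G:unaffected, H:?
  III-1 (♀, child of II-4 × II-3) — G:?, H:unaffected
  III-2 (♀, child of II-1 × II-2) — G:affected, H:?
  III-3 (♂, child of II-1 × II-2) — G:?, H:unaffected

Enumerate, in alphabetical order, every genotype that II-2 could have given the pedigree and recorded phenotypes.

G/I-1 ? ·: GG|Gg|gg
G/I-2 ? ·: GG|Gg|gg
G/II-1 ? I-1×I-2: Gg|gg
G/II-2 ? ·: Gg|gg
G/II-3 un I-1×I-2: GG|Gg
G/II-4 ? ·: GG|Gg|gg
G/II-5 un I-1×I-2: GG|Gg
G/III-1 ? II-4×II-3: GG|Gg|gg
G/III-2 aff II-1×II-2: gg
G/III-3 ? II-1×II-2: GG|Gg|gg
⇒ G over [I-1,I-2,II-1,II-2,II-3,II-4,II-5,III-1,III-2,III-3]: 578 consistent
H/I-1 un ·: HH|Hh
H/I-2 aff ·: hh
H/II-1 ? I-1×I-2: Hh|hh
H/II-2 ? ·: HH|Hh|hh
H/II-3 ? I-1×I-2: Hh|hh
H/II-4 ? ·: HH|Hh|hh
H/II-5 ? I-1×I-2: Hh|hh
H/III-1 un II-4×II-3: HH|Hh
H/III-2 ? II-1×II-2: HH|Hh|hh
H/III-3 un II-1×II-2: HH|Hh
⇒ H over [I-1,I-2,II-1,II-2,II-3,II-4,II-5,III-1,III-2,III-3]: 270 consistent

II-2 ∈ {Gg HH, Gg Hh, Gg hh, gg HH, gg Hh, gg hh}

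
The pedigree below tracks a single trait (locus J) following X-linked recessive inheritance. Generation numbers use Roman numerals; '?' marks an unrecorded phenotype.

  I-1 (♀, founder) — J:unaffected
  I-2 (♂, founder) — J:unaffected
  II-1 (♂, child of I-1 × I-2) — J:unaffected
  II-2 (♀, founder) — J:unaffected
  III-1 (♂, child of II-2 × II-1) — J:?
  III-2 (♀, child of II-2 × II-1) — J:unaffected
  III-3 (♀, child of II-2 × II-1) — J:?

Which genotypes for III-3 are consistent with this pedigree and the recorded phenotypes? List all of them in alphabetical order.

J/I-1 un ·: X^JX^J|X^JX^j
J/I-2 un ·: X^JY
J/II-1 un I-1×I-2: X^JY
J/II-2 un ·: X^JX^J|X^JX^j
J/III-1 ? II-2×II-1: X^JY|X^jY
J/III-2 un II-2×II-1: X^JX^J|X^JX^j
J/III-3 ? II-2×II-1: X^JX^J|X^JX^j
⇒ J over [I-1,I-2,II-1,II-2,III-1,III-2,III-3]: 18 consistent

III-3 ∈ {X^JX^J, X^JX^j}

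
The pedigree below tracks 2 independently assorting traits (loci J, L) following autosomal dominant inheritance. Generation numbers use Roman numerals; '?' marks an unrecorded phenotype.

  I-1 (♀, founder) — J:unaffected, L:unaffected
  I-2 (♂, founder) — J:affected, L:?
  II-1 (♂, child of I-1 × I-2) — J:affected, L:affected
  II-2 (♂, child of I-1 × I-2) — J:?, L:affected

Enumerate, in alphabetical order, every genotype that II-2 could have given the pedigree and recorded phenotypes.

II-2 ∈ {Jj Ll, jj Ll}

J/I-1 un ·: jj
J/I-2 aff ·: Jj|JJ
J/II-1 aff I-1×I-2: Jj
J/II-2 ? I-1×I-2: jj|Jj
⇒ J over [I-1,I-2,II-1,II-2]: 3 consistent
L/I-1 un ·: ll
L/I-2 ? ·: Ll|LL
L/II-1 aff I-1×I-2: Ll
L/II-2 aff I-1×I-2: Ll
⇒ L over [I-1,I-2,II-1,II-2]: 2 consistent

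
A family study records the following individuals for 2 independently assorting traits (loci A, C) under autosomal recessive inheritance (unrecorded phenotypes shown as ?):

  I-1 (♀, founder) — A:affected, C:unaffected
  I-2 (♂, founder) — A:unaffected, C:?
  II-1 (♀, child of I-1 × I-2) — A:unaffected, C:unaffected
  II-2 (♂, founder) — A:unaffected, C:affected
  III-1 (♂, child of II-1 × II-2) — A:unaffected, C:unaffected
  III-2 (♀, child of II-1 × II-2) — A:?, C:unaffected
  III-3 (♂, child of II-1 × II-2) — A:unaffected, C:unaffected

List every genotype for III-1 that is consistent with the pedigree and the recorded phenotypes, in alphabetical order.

A/I-1 aff ·: aa
A/I-2 un ·: AA|Aa
A/II-1 un I-1×I-2: Aa
A/II-2 un ·: AA|Aa
A/III-1 un II-1×II-2: AA|Aa
A/III-2 ? II-1×II-2: AA|Aa|aa
A/III-3 un II-1×II-2: AA|Aa
⇒ A over [I-1,I-2,II-1,II-2,III-1,III-2,III-3]: 40 consistent
C/I-1 un ·: CC|Cc
C/I-2 ? ·: CC|Cc|cc
C/II-1 un I-1×I-2: CC|Cc
C/II-2 aff ·: cc
C/III-1 un II-1×II-2: Cc
C/III-2 un II-1×II-2: Cc
C/III-3 un II-1×II-2: Cc
⇒ C over [I-1,I-2,II-1,II-2,III-1,III-2,III-3]: 9 consistent

III-1 ∈ {AA Cc, Aa Cc}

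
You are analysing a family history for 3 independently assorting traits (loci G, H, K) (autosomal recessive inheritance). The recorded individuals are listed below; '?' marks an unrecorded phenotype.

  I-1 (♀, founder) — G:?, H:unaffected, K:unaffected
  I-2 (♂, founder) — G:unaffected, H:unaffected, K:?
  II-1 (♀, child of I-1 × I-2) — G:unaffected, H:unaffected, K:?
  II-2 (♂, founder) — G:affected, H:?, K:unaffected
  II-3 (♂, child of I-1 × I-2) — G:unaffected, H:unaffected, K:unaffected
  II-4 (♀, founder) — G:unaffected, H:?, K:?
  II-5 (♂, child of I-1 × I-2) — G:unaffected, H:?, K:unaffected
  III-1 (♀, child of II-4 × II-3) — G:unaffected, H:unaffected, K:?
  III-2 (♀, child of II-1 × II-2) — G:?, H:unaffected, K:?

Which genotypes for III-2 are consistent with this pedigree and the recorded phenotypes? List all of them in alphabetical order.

G/I-1 ? ·: GG|Gg|gg
G/I-2 un ·: GG|Gg
G/II-1 un I-1×I-2: GG|Gg
G/II-2 aff ·: gg
G/II-3 un I-1×I-2: GG|Gg
G/II-4 un ·: GG|Gg
G/II-5 un I-1×I-2: GG|Gg
G/III-1 un II-4×II-3: GG|Gg
G/III-2 ? II-1×II-2: Gg|gg
⇒ G over [I-1,I-2,II-1,II-2,II-3,II-4,II-5,III-1,III-2]: 145 consistent
H/I-1 un ·: HH|Hh
H/I-2 un ·: HH|Hh
H/II-1 un I-1×I-2: HH|Hh
H/II-2 ? ·: HH|Hh|hh
H/II-3 un I-1×I-2: HH|Hh
H/II-4 ? ·: HH|Hh|hh
H/II-5 ? I-1×I-2: HH|Hh|hh
H/III-1 un II-4×II-3: HH|Hh
H/III-2 un II-1×II-2: HH|Hh
⇒ H over [I-1,I-2,II-1,II-2,II-3,II-4,II-5,III-1,III-2]: 583 consistent
K/I-1 un ·: KK|Kk
K/I-2 ? ·: KK|Kk|kk
K/II-1 ? I-1×I-2: KK|Kk|kk
K/II-2 un ·: KK|Kk
K/II-3 un I-1×I-2: KK|Kk
K/II-4 ? ·: KK|Kk|kk
K/II-5 un I-1×I-2: KK|Kk
K/III-1 ? II-4×II-3: KK|Kk|kk
K/III-2 ? II-1×II-2: KK|Kk|kk
⇒ K over [I-1,I-2,II-1,II-2,II-3,II-4,II-5,III-1,III-2]: 697 consistent

III-2 ∈ {Gg HH KK, Gg HH Kk, Gg HH kk, Gg Hh KK, Gg Hh Kk, Gg Hh kk, gg HH KK, gg HH Kk, gg HH kk, gg Hh KK, gg Hh Kk, gg Hh kk}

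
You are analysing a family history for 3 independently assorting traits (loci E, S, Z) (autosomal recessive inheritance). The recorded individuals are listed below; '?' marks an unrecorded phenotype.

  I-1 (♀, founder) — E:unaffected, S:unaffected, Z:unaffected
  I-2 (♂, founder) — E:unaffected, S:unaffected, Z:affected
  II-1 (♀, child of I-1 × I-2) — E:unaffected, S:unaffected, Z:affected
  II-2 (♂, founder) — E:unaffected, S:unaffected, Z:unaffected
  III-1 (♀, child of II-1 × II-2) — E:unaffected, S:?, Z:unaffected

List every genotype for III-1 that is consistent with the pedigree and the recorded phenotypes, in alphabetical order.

III-1 ∈ {EE SS Zz, EE Ss Zz, EE ss Zz, Ee SS Zz, Ee Ss Zz, Ee ss Zz}

E/I-1 un ·: EE|Ee
E/I-2 un ·: EE|Ee
E/II-1 un I-1×I-2: EE|Ee
E/II-2 un ·: EE|Ee
E/III-1 un II-1×II-2: EE|Ee
⇒ E over [I-1,I-2,II-1,II-2,III-1]: 24 consistent
S/I-1 un ·: SS|Ss
S/I-2 un ·: SS|Ss
S/II-1 un I-1×I-2: SS|Ss
S/II-2 un ·: SS|Ss
S/III-1 ? II-1×II-2: SS|Ss|ss
⇒ S over [I-1,I-2,II-1,II-2,III-1]: 27 consistent
Z/I-1 un ·: Zz
Z/I-2 aff ·: zz
Z/II-1 aff I-1×I-2: zz
Z/II-2 un ·: ZZ|Zz
Z/III-1 un II-1×II-2: Zz
⇒ Z over [I-1,I-2,II-1,II-2,III-1]: 2 consistent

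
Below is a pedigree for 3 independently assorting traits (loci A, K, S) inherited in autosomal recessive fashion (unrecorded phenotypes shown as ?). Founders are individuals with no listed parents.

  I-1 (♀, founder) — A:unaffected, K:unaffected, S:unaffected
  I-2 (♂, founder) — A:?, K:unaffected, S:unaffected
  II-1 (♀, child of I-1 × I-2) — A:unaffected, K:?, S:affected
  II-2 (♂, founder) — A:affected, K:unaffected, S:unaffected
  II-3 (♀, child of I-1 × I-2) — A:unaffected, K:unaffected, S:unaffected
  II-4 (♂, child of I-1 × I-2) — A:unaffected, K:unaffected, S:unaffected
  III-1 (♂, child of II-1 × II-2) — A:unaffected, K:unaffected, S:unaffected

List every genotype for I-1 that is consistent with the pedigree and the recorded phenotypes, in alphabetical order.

A/I-1 un ·: AA|Aa
A/I-2 ? ·: AA|Aa|aa
A/II-1 un I-1×I-2: AA|Aa
A/II-2 aff ·: aa
A/II-3 un I-1×I-2: AA|Aa
A/II-4 un I-1×I-2: AA|Aa
A/III-1 un II-1×II-2: Aa
⇒ A over [I-1,I-2,II-1,II-2,II-3,II-4,III-1]: 27 consistent
K/I-1 un ·: KK|Kk
K/I-2 un ·: KK|Kk
K/II-1 ? I-1×I-2: KK|Kk|kk
K/II-2 un ·: KK|Kk
K/II-3 un I-1×I-2: KK|Kk
K/II-4 un I-1×I-2: KK|Kk
K/III-1 un II-1×II-2: KK|Kk
⇒ K over [I-1,I-2,II-1,II-2,II-3,II-4,III-1]: 95 consistent
S/I-1 un ·: Ss
S/I-2 un ·: Ss
S/II-1 aff I-1×I-2: ss
S/II-2 un ·: SS|Ss
S/II-3 un I-1×I-2: SS|Ss
S/II-4 un I-1×I-2: SS|Ss
S/III-1 un II-1×II-2: Ss
⇒ S over [I-1,I-2,II-1,II-2,II-3,II-4,III-1]: 8 consistent

I-1 ∈ {AA KK Ss, AA Kk Ss, Aa KK Ss, Aa Kk Ss}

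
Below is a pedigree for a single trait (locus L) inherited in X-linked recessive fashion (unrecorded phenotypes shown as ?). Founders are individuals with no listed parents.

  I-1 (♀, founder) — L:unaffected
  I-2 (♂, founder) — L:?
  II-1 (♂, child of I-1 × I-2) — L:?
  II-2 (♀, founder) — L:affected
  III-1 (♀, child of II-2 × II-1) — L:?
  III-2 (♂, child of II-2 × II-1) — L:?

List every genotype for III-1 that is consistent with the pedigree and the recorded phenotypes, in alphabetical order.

III-1 ∈ {X^LX^l, X^lX^l}

L/I-1 un ·: X^LX^L|X^LX^l
L/I-2 ? ·: X^LY|X^lY
L/II-1 ? I-1×I-2: X^LY|X^lY
L/II-2 aff ·: X^lX^l
L/III-1 ? II-2×II-1: X^LX^l|X^lX^l
L/III-2 ? II-2×II-1: X^lY
⇒ L over [I-1,I-2,II-1,II-2,III-1,III-2]: 6 consistent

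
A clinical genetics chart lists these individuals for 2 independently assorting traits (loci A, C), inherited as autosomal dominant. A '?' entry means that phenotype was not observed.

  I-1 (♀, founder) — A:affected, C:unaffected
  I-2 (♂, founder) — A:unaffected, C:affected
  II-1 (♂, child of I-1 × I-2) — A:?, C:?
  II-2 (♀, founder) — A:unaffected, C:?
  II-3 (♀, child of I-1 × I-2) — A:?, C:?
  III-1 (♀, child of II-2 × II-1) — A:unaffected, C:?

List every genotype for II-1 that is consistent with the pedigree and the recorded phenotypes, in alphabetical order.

A/I-1 aff ·: Aa|AA
A/I-2 un ·: aa
A/II-1 ? I-1×I-2: aa|Aa
A/II-2 un ·: aa
A/II-3 ? I-1×I-2: aa|Aa
A/III-1 un II-2×II-1: aa
⇒ A over [I-1,I-2,II-1,II-2,II-3,III-1]: 5 consistent
C/I-1 un ·: cc
C/I-2 aff ·: Cc|CC
C/II-1 ? I-1×I-2: cc|Cc
C/II-2 ? ·: cc|Cc|CC
C/II-3 ? I-1×I-2: cc|Cc
C/III-1 ? II-2×II-1: cc|Cc|CC
⇒ C over [I-1,I-2,II-1,II-2,II-3,III-1]: 29 consistent

II-1 ∈ {Aa Cc, Aa cc, aa Cc, aa cc}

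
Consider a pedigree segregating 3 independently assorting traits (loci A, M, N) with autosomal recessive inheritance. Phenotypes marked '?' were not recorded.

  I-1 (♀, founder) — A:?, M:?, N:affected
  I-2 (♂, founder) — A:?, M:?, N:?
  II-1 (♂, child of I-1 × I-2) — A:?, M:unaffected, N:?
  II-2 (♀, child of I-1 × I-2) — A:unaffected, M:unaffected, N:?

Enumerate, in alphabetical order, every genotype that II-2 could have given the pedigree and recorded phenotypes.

II-2 ∈ {AA MM Nn, AA MM nn, AA Mm Nn, AA Mm nn, Aa MM Nn, Aa MM nn, Aa Mm Nn, Aa Mm nn}

A/I-1 ? ·: AA|Aa|aa
A/I-2 ? ·: AA|Aa|aa
A/II-1 ? I-1×I-2: AA|Aa|aa
A/II-2 un I-1×I-2: AA|Aa
⇒ A over [I-1,I-2,II-1,II-2]: 21 consistent
M/I-1 ? ·: MM|Mm|mm
M/I-2 ? ·: MM|Mm|mm
M/II-1 un I-1×I-2: MM|Mm
M/II-2 un I-1×I-2: MM|Mm
⇒ M over [I-1,I-2,II-1,II-2]: 17 consistent
N/I-1 aff ·: nn
N/I-2 ? ·: NN|Nn|nn
N/II-1 ? I-1×I-2: Nn|nn
N/II-2 ? I-1×I-2: Nn|nn
⇒ N over [I-1,I-2,II-1,II-2]: 6 consistent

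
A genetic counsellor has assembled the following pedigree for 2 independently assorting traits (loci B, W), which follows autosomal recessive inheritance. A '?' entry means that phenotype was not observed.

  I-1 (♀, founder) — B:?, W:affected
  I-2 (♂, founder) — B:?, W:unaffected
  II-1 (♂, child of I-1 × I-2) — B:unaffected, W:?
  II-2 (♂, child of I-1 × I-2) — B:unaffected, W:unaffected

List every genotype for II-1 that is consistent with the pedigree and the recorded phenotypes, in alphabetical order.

II-1 ∈ {BB Ww, BB ww, Bb Ww, Bb ww}

B/I-1 ? ·: BB|Bb|bb
B/I-2 ? ·: BB|Bb|bb
B/II-1 un I-1×I-2: BB|Bb
B/II-2 un I-1×I-2: BB|Bb
⇒ B over [I-1,I-2,II-1,II-2]: 17 consistent
W/I-1 aff ·: ww
W/I-2 un ·: WW|Ww
W/II-1 ? I-1×I-2: Ww|ww
W/II-2 un I-1×I-2: Ww
⇒ W over [I-1,I-2,II-1,II-2]: 3 consistent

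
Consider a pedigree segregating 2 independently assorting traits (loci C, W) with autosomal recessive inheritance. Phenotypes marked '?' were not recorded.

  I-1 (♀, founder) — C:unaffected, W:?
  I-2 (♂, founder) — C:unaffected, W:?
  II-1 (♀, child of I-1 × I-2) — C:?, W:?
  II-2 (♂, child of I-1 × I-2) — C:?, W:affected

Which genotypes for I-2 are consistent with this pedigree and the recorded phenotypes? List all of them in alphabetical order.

I-2 ∈ {CC Ww, CC ww, Cc Ww, Cc ww}

C/I-1 un ·: CC|Cc
C/I-2 un ·: CC|Cc
C/II-1 ? I-1×I-2: CC|Cc|cc
C/II-2 ? I-1×I-2: CC|Cc|cc
⇒ C over [I-1,I-2,II-1,II-2]: 18 consistent
W/I-1 ? ·: Ww|ww
W/I-2 ? ·: Ww|ww
W/II-1 ? I-1×I-2: WW|Ww|ww
W/II-2 aff I-1×I-2: ww
⇒ W over [I-1,I-2,II-1,II-2]: 8 consistent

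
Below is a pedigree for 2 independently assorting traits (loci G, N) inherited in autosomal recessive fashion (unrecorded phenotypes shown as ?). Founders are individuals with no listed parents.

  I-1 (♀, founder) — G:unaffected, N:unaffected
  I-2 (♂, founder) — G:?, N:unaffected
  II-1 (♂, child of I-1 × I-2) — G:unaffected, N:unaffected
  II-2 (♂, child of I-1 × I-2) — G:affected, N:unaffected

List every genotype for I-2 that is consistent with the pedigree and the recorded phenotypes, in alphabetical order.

G/I-1 un ·: Gg
G/I-2 ? ·: Gg|gg
G/II-1 un I-1×I-2: GG|Gg
G/II-2 aff I-1×I-2: gg
⇒ G over [I-1,I-2,II-1,II-2]: 3 consistent
N/I-1 un ·: NN|Nn
N/I-2 un ·: NN|Nn
N/II-1 un I-1×I-2: NN|Nn
N/II-2 un I-1×I-2: NN|Nn
⇒ N over [I-1,I-2,II-1,II-2]: 13 consistent

I-2 ∈ {Gg NN, Gg Nn, gg NN, gg Nn}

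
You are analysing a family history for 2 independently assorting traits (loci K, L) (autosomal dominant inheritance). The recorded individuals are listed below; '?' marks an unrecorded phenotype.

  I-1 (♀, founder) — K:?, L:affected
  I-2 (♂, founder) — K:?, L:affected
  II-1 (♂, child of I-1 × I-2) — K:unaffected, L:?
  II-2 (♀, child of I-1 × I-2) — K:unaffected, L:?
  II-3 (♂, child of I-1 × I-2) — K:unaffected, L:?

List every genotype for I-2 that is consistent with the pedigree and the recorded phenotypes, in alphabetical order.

I-2 ∈ {Kk LL, Kk Ll, kk LL, kk Ll}

K/I-1 ? ·: kk|Kk
K/I-2 ? ·: kk|Kk
K/II-1 un I-1×I-2: kk
K/II-2 un I-1×I-2: kk
K/II-3 un I-1×I-2: kk
⇒ K over [I-1,I-2,II-1,II-2,II-3]: 4 consistent
L/I-1 aff ·: Ll|LL
L/I-2 aff ·: Ll|LL
L/II-1 ? I-1×I-2: ll|Ll|LL
L/II-2 ? I-1×I-2: ll|Ll|LL
L/II-3 ? I-1×I-2: ll|Ll|LL
⇒ L over [I-1,I-2,II-1,II-2,II-3]: 44 consistent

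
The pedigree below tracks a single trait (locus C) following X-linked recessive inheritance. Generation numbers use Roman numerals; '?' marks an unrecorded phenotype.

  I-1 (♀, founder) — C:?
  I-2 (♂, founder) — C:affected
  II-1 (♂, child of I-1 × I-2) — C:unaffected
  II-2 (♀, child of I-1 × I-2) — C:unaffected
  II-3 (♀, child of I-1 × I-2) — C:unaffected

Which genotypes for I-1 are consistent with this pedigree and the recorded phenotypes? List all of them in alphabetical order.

C/I-1 ? ·: X^CX^C|X^CX^c
C/I-2 aff ·: X^cY
C/II-1 un I-1×I-2: X^CY
C/II-2 un I-1×I-2: X^CX^c
C/II-3 un I-1×I-2: X^CX^c
⇒ C over [I-1,I-2,II-1,II-2,II-3]: 2 consistent

I-1 ∈ {X^CX^C, X^CX^c}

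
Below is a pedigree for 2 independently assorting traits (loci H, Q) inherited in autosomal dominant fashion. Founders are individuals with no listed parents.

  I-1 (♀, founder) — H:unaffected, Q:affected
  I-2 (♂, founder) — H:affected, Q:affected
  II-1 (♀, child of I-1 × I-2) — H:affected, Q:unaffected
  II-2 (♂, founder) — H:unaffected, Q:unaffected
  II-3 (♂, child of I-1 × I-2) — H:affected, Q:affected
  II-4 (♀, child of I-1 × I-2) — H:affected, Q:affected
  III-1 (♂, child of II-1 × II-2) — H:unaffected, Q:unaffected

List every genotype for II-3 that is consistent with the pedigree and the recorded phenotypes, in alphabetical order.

II-3 ∈ {Hh QQ, Hh Qq}

H/I-1 un ·: hh
H/I-2 aff ·: Hh|HH
H/II-1 aff I-1×I-2: Hh
H/II-2 un ·: hh
H/II-3 aff I-1×I-2: Hh
H/II-4 aff I-1×I-2: Hh
H/III-1 un II-1×II-2: hh
⇒ H over [I-1,I-2,II-1,II-2,II-3,II-4,III-1]: 2 consistent
Q/I-1 aff ·: Qq
Q/I-2 aff ·: Qq
Q/II-1 un I-1×I-2: qq
Q/II-2 un ·: qq
Q/II-3 aff I-1×I-2: Qq|QQ
Q/II-4 aff I-1×I-2: Qq|QQ
Q/III-1 un II-1×II-2: qq
⇒ Q over [I-1,I-2,II-1,II-2,II-3,II-4,III-1]: 4 consistent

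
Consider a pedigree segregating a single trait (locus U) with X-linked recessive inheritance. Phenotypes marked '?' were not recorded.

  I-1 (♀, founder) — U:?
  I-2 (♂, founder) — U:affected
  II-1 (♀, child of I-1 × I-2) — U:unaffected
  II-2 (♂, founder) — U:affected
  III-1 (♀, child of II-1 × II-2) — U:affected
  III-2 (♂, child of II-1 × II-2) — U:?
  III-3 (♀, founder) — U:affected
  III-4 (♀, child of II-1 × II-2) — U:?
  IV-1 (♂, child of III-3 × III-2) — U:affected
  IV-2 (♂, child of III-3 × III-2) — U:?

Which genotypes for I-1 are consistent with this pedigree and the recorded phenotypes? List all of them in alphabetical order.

U/I-1 ? ·: X^UX^U|X^UX^u
U/I-2 aff ·: X^uY
U/II-1 un I-1×I-2: X^UX^u
U/II-2 aff ·: X^uY
U/III-1 aff II-1×II-2: X^uX^u
U/III-2 ? II-1×II-2: X^UY|X^uY
U/III-3 aff ·: X^uX^u
U/III-4 ? II-1×II-2: X^UX^u|X^uX^u
U/IV-1 aff III-3×III-2: X^uY
U/IV-2 ? III-3×III-2: X^uY
⇒ U over [I-1,I-2,II-1,II-2,III-1,III-2,III-3,III-4,IV-1,IV-2]: 8 consistent

I-1 ∈ {X^UX^U, X^UX^u}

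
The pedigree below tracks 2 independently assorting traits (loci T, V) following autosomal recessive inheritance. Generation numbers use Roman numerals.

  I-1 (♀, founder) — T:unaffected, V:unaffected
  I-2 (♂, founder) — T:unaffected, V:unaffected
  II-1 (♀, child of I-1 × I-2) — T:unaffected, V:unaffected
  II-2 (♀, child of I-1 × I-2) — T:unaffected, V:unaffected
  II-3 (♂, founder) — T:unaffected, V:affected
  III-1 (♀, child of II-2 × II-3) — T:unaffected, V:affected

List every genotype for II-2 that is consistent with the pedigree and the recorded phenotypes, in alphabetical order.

II-2 ∈ {TT Vv, Tt Vv}

T/I-1 un ·: TT|Tt
T/I-2 un ·: TT|Tt
T/II-1 un I-1×I-2: TT|Tt
T/II-2 un I-1×I-2: TT|Tt
T/II-3 un ·: TT|Tt
T/III-1 un II-2×II-3: TT|Tt
⇒ T over [I-1,I-2,II-1,II-2,II-3,III-1]: 45 consistent
V/I-1 un ·: VV|Vv
V/I-2 un ·: VV|Vv
V/II-1 un I-1×I-2: VV|Vv
V/II-2 un I-1×I-2: Vv
V/II-3 aff ·: vv
V/III-1 aff II-2×II-3: vv
⇒ V over [I-1,I-2,II-1,II-2,II-3,III-1]: 6 consistent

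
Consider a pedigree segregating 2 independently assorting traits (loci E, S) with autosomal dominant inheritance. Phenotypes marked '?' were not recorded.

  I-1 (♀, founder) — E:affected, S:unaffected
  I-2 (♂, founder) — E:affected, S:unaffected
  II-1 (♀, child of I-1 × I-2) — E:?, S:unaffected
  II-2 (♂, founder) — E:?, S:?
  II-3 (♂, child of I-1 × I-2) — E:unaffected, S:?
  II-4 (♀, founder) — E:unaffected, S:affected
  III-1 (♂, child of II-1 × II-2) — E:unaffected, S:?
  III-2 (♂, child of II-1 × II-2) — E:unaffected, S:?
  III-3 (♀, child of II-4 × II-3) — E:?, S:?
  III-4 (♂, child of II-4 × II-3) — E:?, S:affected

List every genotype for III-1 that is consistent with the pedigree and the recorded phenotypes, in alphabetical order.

III-1 ∈ {ee Ss, ee ss}

E/I-1 aff ·: Ee
E/I-2 aff ·: Ee
E/II-1 ? I-1×I-2: ee|Ee
E/II-2 ? ·: ee|Ee
E/II-3 un I-1×I-2: ee
E/II-4 un ·: ee
E/III-1 un II-1×II-2: ee
E/III-2 un II-1×II-2: ee
E/III-3 ? II-4×II-3: ee
E/III-4 ? II-4×II-3: ee
⇒ E over [I-1,I-2,II-1,II-2,II-3,II-4,III-1,III-2,III-3,III-4]: 4 consistent
S/I-1 un ·: ss
S/I-2 un ·: ss
S/II-1 un I-1×I-2: ss
S/II-2 ? ·: ss|Ss|SS
S/II-3 ? I-1×I-2: ss
S/II-4 aff ·: Ss|SS
S/III-1 ? II-1×II-2: ss|Ss
S/III-2 ? II-1×II-2: ss|Ss
S/III-3 ? II-4×II-3: ss|Ss
S/III-4 aff II-4×II-3: Ss
⇒ S over [I-1,I-2,II-1,II-2,II-3,II-4,III-1,III-2,III-3,III-4]: 18 consistent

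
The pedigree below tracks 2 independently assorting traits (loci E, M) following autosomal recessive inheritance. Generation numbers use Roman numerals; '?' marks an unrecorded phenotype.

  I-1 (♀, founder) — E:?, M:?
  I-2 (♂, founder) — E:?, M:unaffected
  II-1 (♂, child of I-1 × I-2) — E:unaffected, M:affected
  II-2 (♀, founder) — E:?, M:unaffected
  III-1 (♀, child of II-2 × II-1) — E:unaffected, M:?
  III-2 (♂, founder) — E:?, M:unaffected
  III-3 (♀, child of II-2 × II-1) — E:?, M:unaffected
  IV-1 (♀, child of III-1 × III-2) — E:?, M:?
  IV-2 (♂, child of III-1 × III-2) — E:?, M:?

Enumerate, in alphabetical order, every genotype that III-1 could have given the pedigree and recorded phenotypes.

E/I-1 ? ·: EE|Ee|ee
E/I-2 ? ·: EE|Ee|ee
E/II-1 un I-1×I-2: EE|Ee
E/II-2 ? ·: EE|Ee|ee
E/III-1 un II-2×II-1: EE|Ee
E/III-2 ? ·: EE|Ee|ee
E/III-3 ? II-2×II-1: EE|Ee|ee
E/IV-1 ? III-1×III-2: EE|Ee|ee
E/IV-2 ? III-1×III-2: EE|Ee|ee
⇒ E over [I-1,I-2,II-1,II-2,III-1,III-2,III-3,IV-1,IV-2]: 1319 consistent
M/I-1 ? ·: Mm|mm
M/I-2 un ·: Mm
M/II-1 aff I-1×I-2: mm
M/II-2 un ·: MM|Mm
M/III-1 ? II-2×II-1: Mm|mm
M/III-2 un ·: MM|Mm
M/III-3 un II-2×II-1: Mm
M/IV-1 ? III-1×III-2: MM|Mm|mm
M/IV-2 ? III-1×III-2: MM|Mm|mm
⇒ M over [I-1,I-2,II-1,II-2,III-1,III-2,III-3,IV-1,IV-2]: 62 consistent

III-1 ∈ {EE Mm, EE mm, Ee Mm, Ee mm}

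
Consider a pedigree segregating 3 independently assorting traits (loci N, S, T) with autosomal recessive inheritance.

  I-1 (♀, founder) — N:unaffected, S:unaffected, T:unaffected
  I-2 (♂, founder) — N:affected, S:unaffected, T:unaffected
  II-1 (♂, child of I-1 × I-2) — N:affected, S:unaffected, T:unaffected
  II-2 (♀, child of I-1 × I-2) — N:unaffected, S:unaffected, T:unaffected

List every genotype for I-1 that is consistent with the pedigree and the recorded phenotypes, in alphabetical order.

I-1 ∈ {Nn SS TT, Nn SS Tt, Nn Ss TT, Nn Ss Tt}

N/I-1 un ·: Nn
N/I-2 aff ·: nn
N/II-1 aff I-1×I-2: nn
N/II-2 un I-1×I-2: Nn
⇒ N over [I-1,I-2,II-1,II-2]: 1 consistent
S/I-1 un ·: SS|Ss
S/I-2 un ·: SS|Ss
S/II-1 un I-1×I-2: SS|Ss
S/II-2 un I-1×I-2: SS|Ss
⇒ S over [I-1,I-2,II-1,II-2]: 13 consistent
T/I-1 un ·: TT|Tt
T/I-2 un ·: TT|Tt
T/II-1 un I-1×I-2: TT|Tt
T/II-2 un I-1×I-2: TT|Tt
⇒ T over [I-1,I-2,II-1,II-2]: 13 consistent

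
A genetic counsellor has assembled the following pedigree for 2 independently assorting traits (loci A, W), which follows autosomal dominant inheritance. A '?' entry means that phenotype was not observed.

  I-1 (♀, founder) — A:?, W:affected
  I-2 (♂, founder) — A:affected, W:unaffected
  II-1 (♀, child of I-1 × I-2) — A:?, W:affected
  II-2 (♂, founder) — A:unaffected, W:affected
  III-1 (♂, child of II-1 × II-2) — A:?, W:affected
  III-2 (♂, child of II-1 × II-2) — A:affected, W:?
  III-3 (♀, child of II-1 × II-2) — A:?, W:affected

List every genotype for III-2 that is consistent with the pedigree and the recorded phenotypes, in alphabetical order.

III-2 ∈ {Aa WW, Aa Ww, Aa ww}

A/I-1 ? ·: aa|Aa|AA
A/I-2 aff ·: Aa|AA
A/II-1 ? I-1×I-2: Aa|AA
A/II-2 un ·: aa
A/III-1 ? II-1×II-2: aa|Aa
A/III-2 aff II-1×II-2: Aa
A/III-3 ? II-1×II-2: aa|Aa
⇒ A over [I-1,I-2,II-1,II-2,III-1,III-2,III-3]: 24 consistent
W/I-1 aff ·: Ww|WW
W/I-2 un ·: ww
W/II-1 aff I-1×I-2: Ww
W/II-2 aff ·: Ww|WW
W/III-1 aff II-1×II-2: Ww|WW
W/III-2 ? II-1×II-2: ww|Ww|WW
W/III-3 aff II-1×II-2: Ww|WW
⇒ W over [I-1,I-2,II-1,II-2,III-1,III-2,III-3]: 40 consistent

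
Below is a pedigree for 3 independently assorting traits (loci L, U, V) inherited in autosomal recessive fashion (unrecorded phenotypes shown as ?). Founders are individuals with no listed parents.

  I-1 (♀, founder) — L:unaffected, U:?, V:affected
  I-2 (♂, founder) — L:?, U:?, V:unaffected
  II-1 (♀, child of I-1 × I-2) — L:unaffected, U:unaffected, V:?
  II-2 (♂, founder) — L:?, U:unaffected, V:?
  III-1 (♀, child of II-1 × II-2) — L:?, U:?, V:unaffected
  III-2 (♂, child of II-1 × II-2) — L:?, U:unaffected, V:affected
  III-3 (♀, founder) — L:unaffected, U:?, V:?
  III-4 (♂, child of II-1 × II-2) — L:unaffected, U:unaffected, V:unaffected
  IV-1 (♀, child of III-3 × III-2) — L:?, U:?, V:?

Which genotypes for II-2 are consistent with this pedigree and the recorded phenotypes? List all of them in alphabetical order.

L/I-1 un ·: LL|Ll
L/I-2 ? ·: LL|Ll|ll
L/II-1 un I-1×I-2: LL|Ll
L/II-2 ? ·: LL|Ll|ll
L/III-1 ? II-1×II-2: LL|Ll|ll
L/III-2 ? II-1×II-2: LL|Ll|ll
L/III-3 un ·: LL|Ll
L/III-4 un II-1×II-2: LL|Ll
L/IV-1 ? III-3×III-2: LL|Ll|ll
⇒ L over [I-1,I-2,II-1,II-2,III-1,III-2,III-3,III-4,IV-1]: 730 consistent
U/I-1 ? ·: UU|Uu|uu
U/I-2 ? ·: UU|Uu|uu
U/II-1 un I-1×I-2: UU|Uu
U/II-2 un ·: UU|Uu
U/III-1 ? II-1×II-2: UU|Uu|uu
U/III-2 un II-1×II-2: UU|Uu
U/III-3 ? ·: UU|Uu|uu
U/III-4 un II-1×II-2: UU|Uu
U/IV-1 ? III-3×III-2: UU|Uu|uu
⇒ U over [I-1,I-2,II-1,II-2,III-1,III-2,III-3,III-4,IV-1]: 962 consistent
V/I-1 aff ·: vv
V/I-2 un ·: VV|Vv
V/II-1 ? I-1×I-2: Vv|vv
V/II-2 ? ·: Vv|vv
V/III-1 un II-1×II-2: VV|Vv
V/III-2 aff II-1×II-2: vv
V/III-3 ? ·: VV|Vv|vv
V/III-4 un II-1×II-2: VV|Vv
V/IV-1 ? III-3×III-2: Vv|vv
⇒ V over [I-1,I-2,II-1,II-2,III-1,III-2,III-3,III-4,IV-1]: 44 consistent

II-2 ∈ {LL UU Vv, LL UU vv, LL Uu Vv, LL Uu vv, Ll UU Vv, Ll UU vv, Ll Uu Vv, Ll Uu vv, ll UU Vv, ll UU vv, ll Uu Vv, ll Uu vv}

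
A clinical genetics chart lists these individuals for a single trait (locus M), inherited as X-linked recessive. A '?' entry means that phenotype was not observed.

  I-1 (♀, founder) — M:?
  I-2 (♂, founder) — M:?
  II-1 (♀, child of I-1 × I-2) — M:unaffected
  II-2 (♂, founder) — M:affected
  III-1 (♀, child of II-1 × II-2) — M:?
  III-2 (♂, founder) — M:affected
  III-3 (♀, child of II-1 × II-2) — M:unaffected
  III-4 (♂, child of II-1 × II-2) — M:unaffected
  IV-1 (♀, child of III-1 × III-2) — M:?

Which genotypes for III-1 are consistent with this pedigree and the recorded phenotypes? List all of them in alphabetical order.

III-1 ∈ {X^MX^m, X^mX^m}

M/I-1 ? ·: X^MX^M|X^MX^m|X^mX^m
M/I-2 ? ·: X^MY|X^mY
M/II-1 un I-1×I-2: X^MX^M|X^MX^m
M/II-2 aff ·: X^mY
M/III-1 ? II-1×II-2: X^MX^m|X^mX^m
M/III-2 aff ·: X^mY
M/III-3 un II-1×II-2: X^MX^m
M/III-4 un II-1×II-2: X^MY
M/IV-1 ? III-1×III-2: X^MX^m|X^mX^m
⇒ M over [I-1,I-2,II-1,II-2,III-1,III-2,III-3,III-4,IV-1]: 16 consistent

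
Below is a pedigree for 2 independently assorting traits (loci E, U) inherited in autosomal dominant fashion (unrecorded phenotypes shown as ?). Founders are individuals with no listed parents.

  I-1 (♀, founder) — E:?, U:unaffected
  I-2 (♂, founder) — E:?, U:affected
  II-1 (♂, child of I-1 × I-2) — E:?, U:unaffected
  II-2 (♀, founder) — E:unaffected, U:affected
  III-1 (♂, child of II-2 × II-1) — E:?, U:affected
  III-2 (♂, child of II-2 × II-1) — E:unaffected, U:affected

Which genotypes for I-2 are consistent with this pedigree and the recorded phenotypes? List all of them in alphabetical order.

E/I-1 ? ·: ee|Ee|EE
E/I-2 ? ·: ee|Ee|EE
E/II-1 ? I-1×I-2: ee|Ee
E/II-2 un ·: ee
E/III-1 ? II-2×II-1: ee|Ee
E/III-2 un II-2×II-1: ee
⇒ E over [I-1,I-2,II-1,II-2,III-1,III-2]: 18 consistent
U/I-1 un ·: uu
U/I-2 aff ·: Uu
U/II-1 un I-1×I-2: uu
U/II-2 aff ·: Uu|UU
U/III-1 aff II-2×II-1: Uu
U/III-2 aff II-2×II-1: Uu
⇒ U over [I-1,I-2,II-1,II-2,III-1,III-2]: 2 consistent

I-2 ∈ {EE Uu, Ee Uu, ee Uu}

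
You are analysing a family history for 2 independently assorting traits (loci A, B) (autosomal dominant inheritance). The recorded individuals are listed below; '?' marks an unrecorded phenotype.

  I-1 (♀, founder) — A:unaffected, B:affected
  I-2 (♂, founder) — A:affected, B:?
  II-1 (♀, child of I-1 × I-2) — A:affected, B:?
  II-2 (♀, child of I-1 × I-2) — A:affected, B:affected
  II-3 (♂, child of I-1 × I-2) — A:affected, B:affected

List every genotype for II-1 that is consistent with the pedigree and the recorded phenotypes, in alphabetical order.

II-1 ∈ {Aa BB, Aa Bb, Aa bb}

A/I-1 un ·: aa
A/I-2 aff ·: Aa|AA
A/II-1 aff I-1×I-2: Aa
A/II-2 aff I-1×I-2: Aa
A/II-3 aff I-1×I-2: Aa
⇒ A over [I-1,I-2,II-1,II-2,II-3]: 2 consistent
B/I-1 aff ·: Bb|BB
B/I-2 ? ·: bb|Bb|BB
B/II-1 ? I-1×I-2: bb|Bb|BB
B/II-2 aff I-1×I-2: Bb|BB
B/II-3 aff I-1×I-2: Bb|BB
⇒ B over [I-1,I-2,II-1,II-2,II-3]: 32 consistent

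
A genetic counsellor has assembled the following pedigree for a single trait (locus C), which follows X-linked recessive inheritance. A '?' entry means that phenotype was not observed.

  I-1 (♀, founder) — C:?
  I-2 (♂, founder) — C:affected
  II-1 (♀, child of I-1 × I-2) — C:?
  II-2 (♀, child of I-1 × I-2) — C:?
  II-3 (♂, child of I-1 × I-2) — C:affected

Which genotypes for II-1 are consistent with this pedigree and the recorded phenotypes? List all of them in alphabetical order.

C/I-1 ? ·: X^CX^c|X^cX^c
C/I-2 aff ·: X^cY
C/II-1 ? I-1×I-2: X^CX^c|X^cX^c
C/II-2 ? I-1×I-2: X^CX^c|X^cX^c
C/II-3 aff I-1×I-2: X^cY
⇒ C over [I-1,I-2,II-1,II-2,II-3]: 5 consistent

II-1 ∈ {X^CX^c, X^cX^c}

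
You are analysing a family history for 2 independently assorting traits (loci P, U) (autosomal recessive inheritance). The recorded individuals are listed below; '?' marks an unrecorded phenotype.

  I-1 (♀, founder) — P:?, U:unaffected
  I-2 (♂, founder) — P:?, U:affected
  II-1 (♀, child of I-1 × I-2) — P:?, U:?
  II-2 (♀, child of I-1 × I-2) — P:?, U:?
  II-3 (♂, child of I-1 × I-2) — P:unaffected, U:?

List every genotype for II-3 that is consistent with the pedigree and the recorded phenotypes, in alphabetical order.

II-3 ∈ {PP Uu, PP uu, Pp Uu, Pp uu}

P/I-1 ? ·: PP|Pp|pp
P/I-2 ? ·: PP|Pp|pp
P/II-1 ? I-1×I-2: PP|Pp|pp
P/II-2 ? I-1×I-2: PP|Pp|pp
P/II-3 un I-1×I-2: PP|Pp
⇒ P over [I-1,I-2,II-1,II-2,II-3]: 45 consistent
U/I-1 un ·: UU|Uu
U/I-2 aff ·: uu
U/II-1 ? I-1×I-2: Uu|uu
U/II-2 ? I-1×I-2: Uu|uu
U/II-3 ? I-1×I-2: Uu|uu
⇒ U over [I-1,I-2,II-1,II-2,II-3]: 9 consistent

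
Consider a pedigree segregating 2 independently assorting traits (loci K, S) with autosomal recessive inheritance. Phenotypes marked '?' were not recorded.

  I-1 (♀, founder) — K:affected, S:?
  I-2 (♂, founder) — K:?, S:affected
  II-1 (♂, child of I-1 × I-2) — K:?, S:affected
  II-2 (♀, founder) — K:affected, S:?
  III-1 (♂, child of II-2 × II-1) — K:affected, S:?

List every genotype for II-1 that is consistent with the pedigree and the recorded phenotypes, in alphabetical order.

K/I-1 aff ·: kk
K/I-2 ? ·: KK|Kk|kk
K/II-1 ? I-1×I-2: Kk|kk
K/II-2 aff ·: kk
K/III-1 aff II-2×II-1: kk
⇒ K over [I-1,I-2,II-1,II-2,III-1]: 4 consistent
S/I-1 ? ·: Ss|ss
S/I-2 aff ·: ss
S/II-1 aff I-1×I-2: ss
S/II-2 ? ·: SS|Ss|ss
S/III-1 ? II-2×II-1: Ss|ss
⇒ S over [I-1,I-2,II-1,II-2,III-1]: 8 consistent

II-1 ∈ {Kk ss, kk ss}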